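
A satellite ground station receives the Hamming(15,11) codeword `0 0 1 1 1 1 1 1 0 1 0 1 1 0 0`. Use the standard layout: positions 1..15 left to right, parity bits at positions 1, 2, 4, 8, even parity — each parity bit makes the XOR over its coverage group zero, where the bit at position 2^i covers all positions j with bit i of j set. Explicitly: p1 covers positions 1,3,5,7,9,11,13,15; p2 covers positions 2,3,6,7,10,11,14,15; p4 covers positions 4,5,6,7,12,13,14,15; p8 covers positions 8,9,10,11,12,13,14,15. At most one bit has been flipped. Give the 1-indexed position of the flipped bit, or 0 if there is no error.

0

s1: b1⊕b3⊕b5⊕b7⊕b9⊕b11⊕b13⊕b15 = 0⊕1⊕1⊕1⊕0⊕0⊕1⊕0 = 0
s2: b2⊕b3⊕b6⊕b7⊕b10⊕b11⊕b14⊕b15 = 0⊕1⊕1⊕1⊕1⊕0⊕0⊕0 = 0
s4: b4⊕b5⊕b6⊕b7⊕b12⊕b13⊕b14⊕b15 = 1⊕1⊕1⊕1⊕1⊕1⊕0⊕0 = 0
s8: b8⊕b9⊕b10⊕b11⊕b12⊕b13⊕b14⊕b15 = 1⊕0⊕1⊕0⊕1⊕1⊕0⊕0 = 0
Syndrome (s8...s1) = 0000 → position 0 (no error).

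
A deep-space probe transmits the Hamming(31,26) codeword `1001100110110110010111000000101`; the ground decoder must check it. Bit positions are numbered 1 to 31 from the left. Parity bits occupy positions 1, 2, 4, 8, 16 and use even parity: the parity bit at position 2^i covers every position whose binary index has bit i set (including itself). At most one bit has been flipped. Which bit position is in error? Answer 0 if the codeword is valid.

0

s1: b1⊕b3⊕b5⊕b7⊕b9⊕b11⊕b13⊕b15⊕b17⊕b19⊕b21⊕b23⊕b25⊕b27⊕b29⊕b31 = 1⊕0⊕1⊕0⊕1⊕1⊕0⊕1⊕0⊕0⊕1⊕0⊕0⊕0⊕1⊕1 = 0
s2: b2⊕b3⊕b6⊕b7⊕b10⊕b11⊕b14⊕b15⊕b18⊕b19⊕b22⊕b23⊕b26⊕b27⊕b30⊕b31 = 0⊕0⊕0⊕0⊕0⊕1⊕1⊕1⊕1⊕0⊕1⊕0⊕0⊕0⊕0⊕1 = 0
s4: b4⊕b5⊕b6⊕b7⊕b12⊕b13⊕b14⊕b15⊕b20⊕b21⊕b22⊕b23⊕b28⊕b29⊕b30⊕b31 = 1⊕1⊕0⊕0⊕1⊕0⊕1⊕1⊕1⊕1⊕1⊕0⊕0⊕1⊕0⊕1 = 0
s8: b8⊕b9⊕b10⊕b11⊕b12⊕b13⊕b14⊕b15⊕b24⊕b25⊕b26⊕b27⊕b28⊕b29⊕b30⊕b31 = 1⊕1⊕0⊕1⊕1⊕0⊕1⊕1⊕0⊕0⊕0⊕0⊕0⊕1⊕0⊕1 = 0
s16: b16⊕b17⊕b18⊕b19⊕b20⊕b21⊕b22⊕b23⊕b24⊕b25⊕b26⊕b27⊕b28⊕b29⊕b30⊕b31 = 0⊕0⊕1⊕0⊕1⊕1⊕1⊕0⊕0⊕0⊕0⊕0⊕0⊕1⊕0⊕1 = 0
Syndrome (s16...s1) = 00000 → position 0 (no error).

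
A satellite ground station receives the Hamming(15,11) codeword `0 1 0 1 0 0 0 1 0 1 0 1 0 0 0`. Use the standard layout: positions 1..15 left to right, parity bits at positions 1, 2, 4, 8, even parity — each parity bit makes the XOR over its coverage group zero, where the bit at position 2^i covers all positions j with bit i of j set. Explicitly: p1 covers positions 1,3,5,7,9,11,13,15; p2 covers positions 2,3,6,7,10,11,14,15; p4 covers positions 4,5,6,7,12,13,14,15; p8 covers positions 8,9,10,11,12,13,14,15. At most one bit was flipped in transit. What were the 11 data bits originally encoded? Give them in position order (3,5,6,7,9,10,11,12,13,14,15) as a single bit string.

s1: b1⊕b3⊕b5⊕b7⊕b9⊕b11⊕b13⊕b15 = 0⊕0⊕0⊕0⊕0⊕0⊕0⊕0 = 0
s2: b2⊕b3⊕b6⊕b7⊕b10⊕b11⊕b14⊕b15 = 1⊕0⊕0⊕0⊕1⊕0⊕0⊕0 = 0
s4: b4⊕b5⊕b6⊕b7⊕b12⊕b13⊕b14⊕b15 = 1⊕0⊕0⊕0⊕1⊕0⊕0⊕0 = 0
s8: b8⊕b9⊕b10⊕b11⊕b12⊕b13⊕b14⊕b15 = 1⊕0⊕1⊕0⊕1⊕0⊕0⊕0 = 1
Syndrome (s8...s1) = 1000 → position 8.
Flip bit 8: corrected codeword = 010100000101000
Data bits at positions 3,5,6,7,9,10,11,12,13,14,15: 00000101000

00000101000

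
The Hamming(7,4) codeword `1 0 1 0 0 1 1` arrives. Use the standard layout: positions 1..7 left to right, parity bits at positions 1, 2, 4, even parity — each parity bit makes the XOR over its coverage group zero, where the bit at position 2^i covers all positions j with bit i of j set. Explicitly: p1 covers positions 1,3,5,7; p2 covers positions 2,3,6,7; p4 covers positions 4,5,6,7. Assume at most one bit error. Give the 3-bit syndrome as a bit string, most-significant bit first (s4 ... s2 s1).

011

s1: b1⊕b3⊕b5⊕b7 = 1⊕1⊕0⊕1 = 1
s2: b2⊕b3⊕b6⊕b7 = 0⊕1⊕1⊕1 = 1
s4: b4⊕b5⊕b6⊕b7 = 0⊕0⊕1⊕1 = 0
Syndrome (s4...s1) = 011 → position 3.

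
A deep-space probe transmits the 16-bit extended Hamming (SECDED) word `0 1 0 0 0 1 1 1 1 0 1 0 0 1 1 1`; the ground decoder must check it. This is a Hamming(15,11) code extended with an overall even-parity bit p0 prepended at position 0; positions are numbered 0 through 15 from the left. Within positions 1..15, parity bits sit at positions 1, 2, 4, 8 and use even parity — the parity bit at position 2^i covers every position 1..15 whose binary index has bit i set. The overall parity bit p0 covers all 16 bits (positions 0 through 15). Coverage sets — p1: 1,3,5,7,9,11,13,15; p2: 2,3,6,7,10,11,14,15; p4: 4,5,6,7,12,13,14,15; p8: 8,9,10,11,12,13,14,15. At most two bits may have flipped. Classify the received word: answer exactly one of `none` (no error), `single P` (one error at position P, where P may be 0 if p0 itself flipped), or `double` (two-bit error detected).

s1: b1⊕b3⊕b5⊕b7⊕b9⊕b11⊕b13⊕b15 = 1⊕0⊕1⊕1⊕0⊕0⊕1⊕1 = 1
s2: b2⊕b3⊕b6⊕b7⊕b10⊕b11⊕b14⊕b15 = 0⊕0⊕1⊕1⊕1⊕0⊕1⊕1 = 1
s4: b4⊕b5⊕b6⊕b7⊕b12⊕b13⊕b14⊕b15 = 0⊕1⊕1⊕1⊕0⊕1⊕1⊕1 = 0
s8: b8⊕b9⊕b10⊕b11⊕b12⊕b13⊕b14⊕b15 = 1⊕0⊕1⊕0⊕0⊕1⊕1⊕1 = 1
Syndrome (s8...s1) = 1011 → position 11.
Overall parity (XOR of all 16 bits, including p0): 0⊕1⊕0⊕0⊕0⊕1⊕1⊕1⊕1⊕0⊕1⊕0⊕0⊕1⊕1⊕1 = 1
Overall=1, syndrome position=11 → single-bit error at position 11.

single 11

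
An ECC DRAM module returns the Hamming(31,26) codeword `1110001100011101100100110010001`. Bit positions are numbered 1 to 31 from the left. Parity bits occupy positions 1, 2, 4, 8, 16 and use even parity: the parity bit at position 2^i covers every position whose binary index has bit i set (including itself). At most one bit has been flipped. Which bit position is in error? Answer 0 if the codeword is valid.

30

s1: b1⊕b3⊕b5⊕b7⊕b9⊕b11⊕b13⊕b15⊕b17⊕b19⊕b21⊕b23⊕b25⊕b27⊕b29⊕b31 = 1⊕1⊕0⊕1⊕0⊕0⊕1⊕0⊕1⊕0⊕0⊕1⊕0⊕1⊕0⊕1 = 0
s2: b2⊕b3⊕b6⊕b7⊕b10⊕b11⊕b14⊕b15⊕b18⊕b19⊕b22⊕b23⊕b26⊕b27⊕b30⊕b31 = 1⊕1⊕0⊕1⊕0⊕0⊕1⊕0⊕0⊕0⊕0⊕1⊕0⊕1⊕0⊕1 = 1
s4: b4⊕b5⊕b6⊕b7⊕b12⊕b13⊕b14⊕b15⊕b20⊕b21⊕b22⊕b23⊕b28⊕b29⊕b30⊕b31 = 0⊕0⊕0⊕1⊕1⊕1⊕1⊕0⊕1⊕0⊕0⊕1⊕0⊕0⊕0⊕1 = 1
s8: b8⊕b9⊕b10⊕b11⊕b12⊕b13⊕b14⊕b15⊕b24⊕b25⊕b26⊕b27⊕b28⊕b29⊕b30⊕b31 = 1⊕0⊕0⊕0⊕1⊕1⊕1⊕0⊕1⊕0⊕0⊕1⊕0⊕0⊕0⊕1 = 1
s16: b16⊕b17⊕b18⊕b19⊕b20⊕b21⊕b22⊕b23⊕b24⊕b25⊕b26⊕b27⊕b28⊕b29⊕b30⊕b31 = 1⊕1⊕0⊕0⊕1⊕0⊕0⊕1⊕1⊕0⊕0⊕1⊕0⊕0⊕0⊕1 = 1
Syndrome (s16...s1) = 11110 → position 30.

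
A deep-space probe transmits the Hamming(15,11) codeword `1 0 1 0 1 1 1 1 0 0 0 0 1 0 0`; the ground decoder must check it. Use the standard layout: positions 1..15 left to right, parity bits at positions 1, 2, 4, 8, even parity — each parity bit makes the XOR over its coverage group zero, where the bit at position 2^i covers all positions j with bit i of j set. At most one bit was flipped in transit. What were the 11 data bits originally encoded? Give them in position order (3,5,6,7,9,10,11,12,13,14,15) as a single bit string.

s1: b1⊕b3⊕b5⊕b7⊕b9⊕b11⊕b13⊕b15 = 1⊕1⊕1⊕1⊕0⊕0⊕1⊕0 = 1
s2: b2⊕b3⊕b6⊕b7⊕b10⊕b11⊕b14⊕b15 = 0⊕1⊕1⊕1⊕0⊕0⊕0⊕0 = 1
s4: b4⊕b5⊕b6⊕b7⊕b12⊕b13⊕b14⊕b15 = 0⊕1⊕1⊕1⊕0⊕1⊕0⊕0 = 0
s8: b8⊕b9⊕b10⊕b11⊕b12⊕b13⊕b14⊕b15 = 1⊕0⊕0⊕0⊕0⊕1⊕0⊕0 = 0
Syndrome (s8...s1) = 0011 → position 3.
Flip bit 3: corrected codeword = 100011110000100
Data bits at positions 3,5,6,7,9,10,11,12,13,14,15: 01110000100

01110000100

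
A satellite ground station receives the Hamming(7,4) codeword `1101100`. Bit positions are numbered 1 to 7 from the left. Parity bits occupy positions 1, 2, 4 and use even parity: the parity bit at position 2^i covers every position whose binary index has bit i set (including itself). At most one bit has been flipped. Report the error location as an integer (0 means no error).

s1: b1⊕b3⊕b5⊕b7 = 1⊕0⊕1⊕0 = 0
s2: b2⊕b3⊕b6⊕b7 = 1⊕0⊕0⊕0 = 1
s4: b4⊕b5⊕b6⊕b7 = 1⊕1⊕0⊕0 = 0
Syndrome (s4...s1) = 010 → position 2.

2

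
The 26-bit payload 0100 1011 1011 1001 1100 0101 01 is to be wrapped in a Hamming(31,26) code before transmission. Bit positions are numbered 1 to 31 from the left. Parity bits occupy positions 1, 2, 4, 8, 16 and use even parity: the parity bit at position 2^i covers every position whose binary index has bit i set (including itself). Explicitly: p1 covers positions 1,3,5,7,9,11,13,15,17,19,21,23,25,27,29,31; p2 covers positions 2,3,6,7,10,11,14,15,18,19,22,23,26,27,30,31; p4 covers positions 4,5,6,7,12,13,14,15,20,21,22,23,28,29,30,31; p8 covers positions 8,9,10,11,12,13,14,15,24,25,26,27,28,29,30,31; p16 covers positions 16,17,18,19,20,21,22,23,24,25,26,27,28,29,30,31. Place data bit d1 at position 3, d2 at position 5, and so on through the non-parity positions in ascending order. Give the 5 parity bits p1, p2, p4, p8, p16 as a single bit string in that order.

11100

Place data bits at non-power-of-two positions: b3=0, b5=1, b6=0, b7=0, b9=1, b10=0, b11=1, b12=1, b13=1, b14=0, b15=1, b17=1, b18=1, b19=0, b20=0, b21=1, b22=1, b23=1, b24=0, b25=0, b26=0, b27=1, b28=0, b29=1, b30=0, b31=1.
p1 = XOR of data positions {3,5,7,9,11,13,15,17,19,21,23,25,27,29,31} = 0⊕1⊕0⊕1⊕1⊕1⊕1⊕1⊕0⊕1⊕1⊕0⊕1⊕1⊕1 = 1
p2 = XOR of data positions {3,6,7,10,11,14,15,18,19,22,23,26,27,30,31} = 0⊕0⊕0⊕0⊕1⊕0⊕1⊕1⊕0⊕1⊕1⊕0⊕1⊕0⊕1 = 1
p4 = XOR of data positions {5,6,7,12,13,14,15,20,21,22,23,28,29,30,31} = 1⊕0⊕0⊕1⊕1⊕0⊕1⊕0⊕1⊕1⊕1⊕0⊕1⊕0⊕1 = 1
p8 = XOR of data positions {9,10,11,12,13,14,15,24,25,26,27,28,29,30,31} = 1⊕0⊕1⊕1⊕1⊕0⊕1⊕0⊕0⊕0⊕1⊕0⊕1⊕0⊕1 = 0
p16 = XOR of data positions {17,18,19,20,21,22,23,24,25,26,27,28,29,30,31} = 1⊕1⊕0⊕0⊕1⊕1⊕1⊕0⊕0⊕0⊕1⊕0⊕1⊕0⊕1 = 0
Parity bits p1,p2,p4,p8,p16 = 11100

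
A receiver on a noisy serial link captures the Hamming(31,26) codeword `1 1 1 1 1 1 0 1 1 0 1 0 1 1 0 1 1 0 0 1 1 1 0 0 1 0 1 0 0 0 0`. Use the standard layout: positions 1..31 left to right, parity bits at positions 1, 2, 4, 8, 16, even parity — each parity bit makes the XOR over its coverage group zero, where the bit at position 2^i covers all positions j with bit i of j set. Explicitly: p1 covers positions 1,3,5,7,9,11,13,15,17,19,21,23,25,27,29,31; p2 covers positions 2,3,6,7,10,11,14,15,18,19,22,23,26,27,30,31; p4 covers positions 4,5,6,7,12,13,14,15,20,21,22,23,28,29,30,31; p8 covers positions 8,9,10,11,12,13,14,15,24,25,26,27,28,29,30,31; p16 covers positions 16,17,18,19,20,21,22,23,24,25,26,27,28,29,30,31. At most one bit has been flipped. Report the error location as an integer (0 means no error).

26

s1: b1⊕b3⊕b5⊕b7⊕b9⊕b11⊕b13⊕b15⊕b17⊕b19⊕b21⊕b23⊕b25⊕b27⊕b29⊕b31 = 1⊕1⊕1⊕0⊕1⊕1⊕1⊕0⊕1⊕0⊕1⊕0⊕1⊕1⊕0⊕0 = 0
s2: b2⊕b3⊕b6⊕b7⊕b10⊕b11⊕b14⊕b15⊕b18⊕b19⊕b22⊕b23⊕b26⊕b27⊕b30⊕b31 = 1⊕1⊕1⊕0⊕0⊕1⊕1⊕0⊕0⊕0⊕1⊕0⊕0⊕1⊕0⊕0 = 1
s4: b4⊕b5⊕b6⊕b7⊕b12⊕b13⊕b14⊕b15⊕b20⊕b21⊕b22⊕b23⊕b28⊕b29⊕b30⊕b31 = 1⊕1⊕1⊕0⊕0⊕1⊕1⊕0⊕1⊕1⊕1⊕0⊕0⊕0⊕0⊕0 = 0
s8: b8⊕b9⊕b10⊕b11⊕b12⊕b13⊕b14⊕b15⊕b24⊕b25⊕b26⊕b27⊕b28⊕b29⊕b30⊕b31 = 1⊕1⊕0⊕1⊕0⊕1⊕1⊕0⊕0⊕1⊕0⊕1⊕0⊕0⊕0⊕0 = 1
s16: b16⊕b17⊕b18⊕b19⊕b20⊕b21⊕b22⊕b23⊕b24⊕b25⊕b26⊕b27⊕b28⊕b29⊕b30⊕b31 = 1⊕1⊕0⊕0⊕1⊕1⊕1⊕0⊕0⊕1⊕0⊕1⊕0⊕0⊕0⊕0 = 1
Syndrome (s16...s1) = 11010 → position 26.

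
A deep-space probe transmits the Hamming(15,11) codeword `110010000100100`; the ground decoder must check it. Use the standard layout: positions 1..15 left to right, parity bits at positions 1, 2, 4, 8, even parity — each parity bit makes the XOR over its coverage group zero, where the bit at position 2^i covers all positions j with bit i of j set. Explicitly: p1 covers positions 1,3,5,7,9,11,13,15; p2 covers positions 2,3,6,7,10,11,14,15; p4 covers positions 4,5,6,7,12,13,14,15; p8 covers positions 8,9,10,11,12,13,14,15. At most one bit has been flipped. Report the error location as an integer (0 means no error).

s1: b1⊕b3⊕b5⊕b7⊕b9⊕b11⊕b13⊕b15 = 1⊕0⊕1⊕0⊕0⊕0⊕1⊕0 = 1
s2: b2⊕b3⊕b6⊕b7⊕b10⊕b11⊕b14⊕b15 = 1⊕0⊕0⊕0⊕1⊕0⊕0⊕0 = 0
s4: b4⊕b5⊕b6⊕b7⊕b12⊕b13⊕b14⊕b15 = 0⊕1⊕0⊕0⊕0⊕1⊕0⊕0 = 0
s8: b8⊕b9⊕b10⊕b11⊕b12⊕b13⊕b14⊕b15 = 0⊕0⊕1⊕0⊕0⊕1⊕0⊕0 = 0
Syndrome (s8...s1) = 0001 → position 1.

1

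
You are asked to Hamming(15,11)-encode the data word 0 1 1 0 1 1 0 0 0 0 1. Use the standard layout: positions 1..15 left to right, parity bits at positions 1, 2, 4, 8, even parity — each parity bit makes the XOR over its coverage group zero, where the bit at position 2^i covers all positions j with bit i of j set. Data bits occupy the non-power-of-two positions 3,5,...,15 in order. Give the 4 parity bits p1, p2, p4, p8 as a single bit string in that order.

Place data bits at non-power-of-two positions: b3=0, b5=1, b6=1, b7=0, b9=1, b10=1, b11=0, b12=0, b13=0, b14=0, b15=1.
p1 = XOR of data positions {3,5,7,9,11,13,15} = 0⊕1⊕0⊕1⊕0⊕0⊕1 = 1
p2 = XOR of data positions {3,6,7,10,11,14,15} = 0⊕1⊕0⊕1⊕0⊕0⊕1 = 1
p4 = XOR of data positions {5,6,7,12,13,14,15} = 1⊕1⊕0⊕0⊕0⊕0⊕1 = 1
p8 = XOR of data positions {9,10,11,12,13,14,15} = 1⊕1⊕0⊕0⊕0⊕0⊕1 = 1
Parity bits p1,p2,p4,p8 = 1111

1111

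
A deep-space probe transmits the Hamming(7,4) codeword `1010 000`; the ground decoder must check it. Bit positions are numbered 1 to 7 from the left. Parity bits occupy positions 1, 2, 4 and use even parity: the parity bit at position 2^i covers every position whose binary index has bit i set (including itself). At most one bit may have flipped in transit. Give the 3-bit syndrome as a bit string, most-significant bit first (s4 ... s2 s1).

010

s1: b1⊕b3⊕b5⊕b7 = 1⊕1⊕0⊕0 = 0
s2: b2⊕b3⊕b6⊕b7 = 0⊕1⊕0⊕0 = 1
s4: b4⊕b5⊕b6⊕b7 = 0⊕0⊕0⊕0 = 0
Syndrome (s4...s1) = 010 → position 2.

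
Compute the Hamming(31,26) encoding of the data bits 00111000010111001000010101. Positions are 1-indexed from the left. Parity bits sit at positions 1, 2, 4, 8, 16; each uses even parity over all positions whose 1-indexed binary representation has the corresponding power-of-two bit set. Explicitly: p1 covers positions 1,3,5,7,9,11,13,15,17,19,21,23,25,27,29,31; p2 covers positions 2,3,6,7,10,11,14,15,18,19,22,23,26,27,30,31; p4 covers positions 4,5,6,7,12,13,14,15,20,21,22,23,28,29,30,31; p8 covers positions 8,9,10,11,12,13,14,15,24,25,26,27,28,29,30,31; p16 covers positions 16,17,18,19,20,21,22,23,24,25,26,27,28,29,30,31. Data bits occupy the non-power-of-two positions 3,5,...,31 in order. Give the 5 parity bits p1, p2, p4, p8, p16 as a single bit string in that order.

10011

Place data bits at non-power-of-two positions: b3=0, b5=0, b6=1, b7=1, b9=1, b10=0, b11=0, b12=0, b13=0, b14=1, b15=0, b17=1, b18=1, b19=1, b20=0, b21=0, b22=1, b23=0, b24=0, b25=0, b26=0, b27=1, b28=0, b29=1, b30=0, b31=1.
p1 = XOR of data positions {3,5,7,9,11,13,15,17,19,21,23,25,27,29,31} = 0⊕0⊕1⊕1⊕0⊕0⊕0⊕1⊕1⊕0⊕0⊕0⊕1⊕1⊕1 = 1
p2 = XOR of data positions {3,6,7,10,11,14,15,18,19,22,23,26,27,30,31} = 0⊕1⊕1⊕0⊕0⊕1⊕0⊕1⊕1⊕1⊕0⊕0⊕1⊕0⊕1 = 0
p4 = XOR of data positions {5,6,7,12,13,14,15,20,21,22,23,28,29,30,31} = 0⊕1⊕1⊕0⊕0⊕1⊕0⊕0⊕0⊕1⊕0⊕0⊕1⊕0⊕1 = 0
p8 = XOR of data positions {9,10,11,12,13,14,15,24,25,26,27,28,29,30,31} = 1⊕0⊕0⊕0⊕0⊕1⊕0⊕0⊕0⊕0⊕1⊕0⊕1⊕0⊕1 = 1
p16 = XOR of data positions {17,18,19,20,21,22,23,24,25,26,27,28,29,30,31} = 1⊕1⊕1⊕0⊕0⊕1⊕0⊕0⊕0⊕0⊕1⊕0⊕1⊕0⊕1 = 1
Parity bits p1,p2,p4,p8,p16 = 10011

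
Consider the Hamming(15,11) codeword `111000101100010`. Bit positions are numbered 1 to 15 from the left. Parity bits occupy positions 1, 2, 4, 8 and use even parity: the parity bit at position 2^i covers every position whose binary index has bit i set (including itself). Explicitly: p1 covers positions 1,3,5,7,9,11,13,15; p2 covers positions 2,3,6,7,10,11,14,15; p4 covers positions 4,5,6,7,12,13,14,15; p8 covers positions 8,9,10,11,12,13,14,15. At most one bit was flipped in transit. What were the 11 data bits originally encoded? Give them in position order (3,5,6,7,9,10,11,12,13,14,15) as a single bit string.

s1: b1⊕b3⊕b5⊕b7⊕b9⊕b11⊕b13⊕b15 = 1⊕1⊕0⊕1⊕1⊕0⊕0⊕0 = 0
s2: b2⊕b3⊕b6⊕b7⊕b10⊕b11⊕b14⊕b15 = 1⊕1⊕0⊕1⊕1⊕0⊕1⊕0 = 1
s4: b4⊕b5⊕b6⊕b7⊕b12⊕b13⊕b14⊕b15 = 0⊕0⊕0⊕1⊕0⊕0⊕1⊕0 = 0
s8: b8⊕b9⊕b10⊕b11⊕b12⊕b13⊕b14⊕b15 = 0⊕1⊕1⊕0⊕0⊕0⊕1⊕0 = 1
Syndrome (s8...s1) = 1010 → position 10.
Flip bit 10: corrected codeword = 111000101000010
Data bits at positions 3,5,6,7,9,10,11,12,13,14,15: 10011000010

10011000010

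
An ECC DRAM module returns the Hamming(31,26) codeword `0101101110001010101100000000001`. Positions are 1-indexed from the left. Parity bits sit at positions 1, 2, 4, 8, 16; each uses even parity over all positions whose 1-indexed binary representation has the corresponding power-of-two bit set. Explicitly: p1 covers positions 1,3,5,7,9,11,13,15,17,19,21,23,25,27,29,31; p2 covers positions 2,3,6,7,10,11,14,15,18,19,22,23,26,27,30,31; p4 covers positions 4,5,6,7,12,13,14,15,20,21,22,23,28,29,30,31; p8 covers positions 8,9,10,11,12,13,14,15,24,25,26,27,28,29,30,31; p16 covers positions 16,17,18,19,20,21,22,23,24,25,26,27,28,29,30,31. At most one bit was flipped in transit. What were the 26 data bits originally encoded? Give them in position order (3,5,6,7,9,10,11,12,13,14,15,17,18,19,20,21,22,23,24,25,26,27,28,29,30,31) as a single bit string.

s1: b1⊕b3⊕b5⊕b7⊕b9⊕b11⊕b13⊕b15⊕b17⊕b19⊕b21⊕b23⊕b25⊕b27⊕b29⊕b31 = 0⊕0⊕1⊕1⊕1⊕0⊕1⊕1⊕1⊕1⊕0⊕0⊕0⊕0⊕0⊕1 = 0
s2: b2⊕b3⊕b6⊕b7⊕b10⊕b11⊕b14⊕b15⊕b18⊕b19⊕b22⊕b23⊕b26⊕b27⊕b30⊕b31 = 1⊕0⊕0⊕1⊕0⊕0⊕0⊕1⊕0⊕1⊕0⊕0⊕0⊕0⊕0⊕1 = 1
s4: b4⊕b5⊕b6⊕b7⊕b12⊕b13⊕b14⊕b15⊕b20⊕b21⊕b22⊕b23⊕b28⊕b29⊕b30⊕b31 = 1⊕1⊕0⊕1⊕0⊕1⊕0⊕1⊕1⊕0⊕0⊕0⊕0⊕0⊕0⊕1 = 1
s8: b8⊕b9⊕b10⊕b11⊕b12⊕b13⊕b14⊕b15⊕b24⊕b25⊕b26⊕b27⊕b28⊕b29⊕b30⊕b31 = 1⊕1⊕0⊕0⊕0⊕1⊕0⊕1⊕0⊕0⊕0⊕0⊕0⊕0⊕0⊕1 = 1
s16: b16⊕b17⊕b18⊕b19⊕b20⊕b21⊕b22⊕b23⊕b24⊕b25⊕b26⊕b27⊕b28⊕b29⊕b30⊕b31 = 0⊕1⊕0⊕1⊕1⊕0⊕0⊕0⊕0⊕0⊕0⊕0⊕0⊕0⊕0⊕1 = 0
Syndrome (s16...s1) = 01110 → position 14.
Flip bit 14: corrected codeword = 0101101110001110101100000000001
Data bits at positions 3,5,6,7,9,10,11,12,13,14,15,17,18,19,20,21,22,23,24,25,26,27,28,29,30,31: 01011000111101100000000001

01011000111101100000000001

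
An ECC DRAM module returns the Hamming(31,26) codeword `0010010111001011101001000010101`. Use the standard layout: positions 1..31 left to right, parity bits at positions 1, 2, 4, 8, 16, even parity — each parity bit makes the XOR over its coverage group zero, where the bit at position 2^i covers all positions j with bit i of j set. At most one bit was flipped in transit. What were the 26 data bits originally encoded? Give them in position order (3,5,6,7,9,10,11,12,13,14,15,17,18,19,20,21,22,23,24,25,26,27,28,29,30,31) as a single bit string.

s1: b1⊕b3⊕b5⊕b7⊕b9⊕b11⊕b13⊕b15⊕b17⊕b19⊕b21⊕b23⊕b25⊕b27⊕b29⊕b31 = 0⊕1⊕0⊕0⊕1⊕0⊕1⊕1⊕1⊕1⊕0⊕0⊕0⊕1⊕1⊕1 = 1
s2: b2⊕b3⊕b6⊕b7⊕b10⊕b11⊕b14⊕b15⊕b18⊕b19⊕b22⊕b23⊕b26⊕b27⊕b30⊕b31 = 0⊕1⊕1⊕0⊕1⊕0⊕0⊕1⊕0⊕1⊕1⊕0⊕0⊕1⊕0⊕1 = 0
s4: b4⊕b5⊕b6⊕b7⊕b12⊕b13⊕b14⊕b15⊕b20⊕b21⊕b22⊕b23⊕b28⊕b29⊕b30⊕b31 = 0⊕0⊕1⊕0⊕0⊕1⊕0⊕1⊕0⊕0⊕1⊕0⊕0⊕1⊕0⊕1 = 0
s8: b8⊕b9⊕b10⊕b11⊕b12⊕b13⊕b14⊕b15⊕b24⊕b25⊕b26⊕b27⊕b28⊕b29⊕b30⊕b31 = 1⊕1⊕1⊕0⊕0⊕1⊕0⊕1⊕0⊕0⊕0⊕1⊕0⊕1⊕0⊕1 = 0
s16: b16⊕b17⊕b18⊕b19⊕b20⊕b21⊕b22⊕b23⊕b24⊕b25⊕b26⊕b27⊕b28⊕b29⊕b30⊕b31 = 1⊕1⊕0⊕1⊕0⊕0⊕1⊕0⊕0⊕0⊕0⊕1⊕0⊕1⊕0⊕1 = 1
Syndrome (s16...s1) = 10001 → position 17.
Flip bit 17: corrected codeword = 0010010111001011001001000010101
Data bits at positions 3,5,6,7,9,10,11,12,13,14,15,17,18,19,20,21,22,23,24,25,26,27,28,29,30,31: 10101100101001001000010101

10101100101001001000010101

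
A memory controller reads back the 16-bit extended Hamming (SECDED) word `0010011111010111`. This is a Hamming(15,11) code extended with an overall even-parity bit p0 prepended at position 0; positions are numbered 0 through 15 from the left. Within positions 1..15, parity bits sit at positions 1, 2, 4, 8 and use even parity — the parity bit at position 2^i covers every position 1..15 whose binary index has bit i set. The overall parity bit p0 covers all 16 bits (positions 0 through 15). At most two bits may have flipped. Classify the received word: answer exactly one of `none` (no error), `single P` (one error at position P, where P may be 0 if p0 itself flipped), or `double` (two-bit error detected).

s1: b1⊕b3⊕b5⊕b7⊕b9⊕b11⊕b13⊕b15 = 0⊕0⊕1⊕1⊕1⊕1⊕1⊕1 = 0
s2: b2⊕b3⊕b6⊕b7⊕b10⊕b11⊕b14⊕b15 = 1⊕0⊕1⊕1⊕0⊕1⊕1⊕1 = 0
s4: b4⊕b5⊕b6⊕b7⊕b12⊕b13⊕b14⊕b15 = 0⊕1⊕1⊕1⊕0⊕1⊕1⊕1 = 0
s8: b8⊕b9⊕b10⊕b11⊕b12⊕b13⊕b14⊕b15 = 1⊕1⊕0⊕1⊕0⊕1⊕1⊕1 = 0
Syndrome (s8...s1) = 0000 → position 0 (no error).
Overall parity (XOR of all 16 bits, including p0): 0⊕0⊕1⊕0⊕0⊕1⊕1⊕1⊕1⊕1⊕0⊕1⊕0⊕1⊕1⊕1 = 0
Overall=0, syndrome position=0 → no error.

none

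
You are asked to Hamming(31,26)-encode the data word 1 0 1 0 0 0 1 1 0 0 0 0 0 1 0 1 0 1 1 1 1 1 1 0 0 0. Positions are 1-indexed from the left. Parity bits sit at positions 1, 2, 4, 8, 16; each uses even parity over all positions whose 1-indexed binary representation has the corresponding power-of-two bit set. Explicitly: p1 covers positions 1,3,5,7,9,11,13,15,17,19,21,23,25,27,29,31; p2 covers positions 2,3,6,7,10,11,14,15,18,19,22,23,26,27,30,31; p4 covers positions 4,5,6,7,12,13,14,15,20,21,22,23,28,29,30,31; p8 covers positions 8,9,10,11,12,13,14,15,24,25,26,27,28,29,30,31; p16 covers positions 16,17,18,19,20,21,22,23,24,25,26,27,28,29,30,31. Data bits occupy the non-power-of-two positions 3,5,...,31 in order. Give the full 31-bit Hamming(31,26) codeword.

1111010100110000001010111111000

Place data bits at non-power-of-two positions: b3=1, b5=0, b6=1, b7=0, b9=0, b10=0, b11=1, b12=1, b13=0, b14=0, b15=0, b17=0, b18=0, b19=1, b20=0, b21=1, b22=0, b23=1, b24=1, b25=1, b26=1, b27=1, b28=1, b29=0, b30=0, b31=0.
p1 = XOR of data positions {3,5,7,9,11,13,15,17,19,21,23,25,27,29,31} = 1⊕0⊕0⊕0⊕1⊕0⊕0⊕0⊕1⊕1⊕1⊕1⊕1⊕0⊕0 = 1
p2 = XOR of data positions {3,6,7,10,11,14,15,18,19,22,23,26,27,30,31} = 1⊕1⊕0⊕0⊕1⊕0⊕0⊕0⊕1⊕0⊕1⊕1⊕1⊕0⊕0 = 1
p4 = XOR of data positions {5,6,7,12,13,14,15,20,21,22,23,28,29,30,31} = 0⊕1⊕0⊕1⊕0⊕0⊕0⊕0⊕1⊕0⊕1⊕1⊕0⊕0⊕0 = 1
p8 = XOR of data positions {9,10,11,12,13,14,15,24,25,26,27,28,29,30,31} = 0⊕0⊕1⊕1⊕0⊕0⊕0⊕1⊕1⊕1⊕1⊕1⊕0⊕0⊕0 = 1
p16 = XOR of data positions {17,18,19,20,21,22,23,24,25,26,27,28,29,30,31} = 0⊕0⊕1⊕0⊕1⊕0⊕1⊕1⊕1⊕1⊕1⊕1⊕0⊕0⊕0 = 0
Codeword b1..b31 = 1111010100110000001010111111000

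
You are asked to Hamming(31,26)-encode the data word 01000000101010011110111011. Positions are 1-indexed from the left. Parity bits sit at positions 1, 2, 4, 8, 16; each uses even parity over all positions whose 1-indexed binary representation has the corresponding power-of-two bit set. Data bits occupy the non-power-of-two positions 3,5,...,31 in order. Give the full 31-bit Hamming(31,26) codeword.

1001100000001010010011110111011

Place data bits at non-power-of-two positions: b3=0, b5=1, b6=0, b7=0, b9=0, b10=0, b11=0, b12=0, b13=1, b14=0, b15=1, b17=0, b18=1, b19=0, b20=0, b21=1, b22=1, b23=1, b24=1, b25=0, b26=1, b27=1, b28=1, b29=0, b30=1, b31=1.
p1 = XOR of data positions {3,5,7,9,11,13,15,17,19,21,23,25,27,29,31} = 0⊕1⊕0⊕0⊕0⊕1⊕1⊕0⊕0⊕1⊕1⊕0⊕1⊕0⊕1 = 1
p2 = XOR of data positions {3,6,7,10,11,14,15,18,19,22,23,26,27,30,31} = 0⊕0⊕0⊕0⊕0⊕0⊕1⊕1⊕0⊕1⊕1⊕1⊕1⊕1⊕1 = 0
p4 = XOR of data positions {5,6,7,12,13,14,15,20,21,22,23,28,29,30,31} = 1⊕0⊕0⊕0⊕1⊕0⊕1⊕0⊕1⊕1⊕1⊕1⊕0⊕1⊕1 = 1
p8 = XOR of data positions {9,10,11,12,13,14,15,24,25,26,27,28,29,30,31} = 0⊕0⊕0⊕0⊕1⊕0⊕1⊕1⊕0⊕1⊕1⊕1⊕0⊕1⊕1 = 0
p16 = XOR of data positions {17,18,19,20,21,22,23,24,25,26,27,28,29,30,31} = 0⊕1⊕0⊕0⊕1⊕1⊕1⊕1⊕0⊕1⊕1⊕1⊕0⊕1⊕1 = 0
Codeword b1..b31 = 1001100000001010010011110111011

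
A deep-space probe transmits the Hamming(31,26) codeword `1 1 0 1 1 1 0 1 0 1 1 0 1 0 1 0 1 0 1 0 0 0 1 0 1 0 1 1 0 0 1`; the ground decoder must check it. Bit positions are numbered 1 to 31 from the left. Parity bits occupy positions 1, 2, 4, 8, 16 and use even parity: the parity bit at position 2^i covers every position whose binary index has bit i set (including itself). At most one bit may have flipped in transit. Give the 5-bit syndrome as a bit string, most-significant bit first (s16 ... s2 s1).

11011

s1: b1⊕b3⊕b5⊕b7⊕b9⊕b11⊕b13⊕b15⊕b17⊕b19⊕b21⊕b23⊕b25⊕b27⊕b29⊕b31 = 1⊕0⊕1⊕0⊕0⊕1⊕1⊕1⊕1⊕1⊕0⊕1⊕1⊕1⊕0⊕1 = 1
s2: b2⊕b3⊕b6⊕b7⊕b10⊕b11⊕b14⊕b15⊕b18⊕b19⊕b22⊕b23⊕b26⊕b27⊕b30⊕b31 = 1⊕0⊕1⊕0⊕1⊕1⊕0⊕1⊕0⊕1⊕0⊕1⊕0⊕1⊕0⊕1 = 1
s4: b4⊕b5⊕b6⊕b7⊕b12⊕b13⊕b14⊕b15⊕b20⊕b21⊕b22⊕b23⊕b28⊕b29⊕b30⊕b31 = 1⊕1⊕1⊕0⊕0⊕1⊕0⊕1⊕0⊕0⊕0⊕1⊕1⊕0⊕0⊕1 = 0
s8: b8⊕b9⊕b10⊕b11⊕b12⊕b13⊕b14⊕b15⊕b24⊕b25⊕b26⊕b27⊕b28⊕b29⊕b30⊕b31 = 1⊕0⊕1⊕1⊕0⊕1⊕0⊕1⊕0⊕1⊕0⊕1⊕1⊕0⊕0⊕1 = 1
s16: b16⊕b17⊕b18⊕b19⊕b20⊕b21⊕b22⊕b23⊕b24⊕b25⊕b26⊕b27⊕b28⊕b29⊕b30⊕b31 = 0⊕1⊕0⊕1⊕0⊕0⊕0⊕1⊕0⊕1⊕0⊕1⊕1⊕0⊕0⊕1 = 1
Syndrome (s16...s1) = 11011 → position 27.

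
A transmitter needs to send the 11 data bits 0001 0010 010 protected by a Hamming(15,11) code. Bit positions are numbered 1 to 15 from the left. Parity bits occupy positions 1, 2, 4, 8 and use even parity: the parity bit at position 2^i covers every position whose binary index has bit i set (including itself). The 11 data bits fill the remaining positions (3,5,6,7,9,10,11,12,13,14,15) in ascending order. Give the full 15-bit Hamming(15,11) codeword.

010000100010010

Place data bits at non-power-of-two positions: b3=0, b5=0, b6=0, b7=1, b9=0, b10=0, b11=1, b12=0, b13=0, b14=1, b15=0.
p1 = XOR of data positions {3,5,7,9,11,13,15} = 0⊕0⊕1⊕0⊕1⊕0⊕0 = 0
p2 = XOR of data positions {3,6,7,10,11,14,15} = 0⊕0⊕1⊕0⊕1⊕1⊕0 = 1
p4 = XOR of data positions {5,6,7,12,13,14,15} = 0⊕0⊕1⊕0⊕0⊕1⊕0 = 0
p8 = XOR of data positions {9,10,11,12,13,14,15} = 0⊕0⊕1⊕0⊕0⊕1⊕0 = 0
Codeword b1..b15 = 010000100010010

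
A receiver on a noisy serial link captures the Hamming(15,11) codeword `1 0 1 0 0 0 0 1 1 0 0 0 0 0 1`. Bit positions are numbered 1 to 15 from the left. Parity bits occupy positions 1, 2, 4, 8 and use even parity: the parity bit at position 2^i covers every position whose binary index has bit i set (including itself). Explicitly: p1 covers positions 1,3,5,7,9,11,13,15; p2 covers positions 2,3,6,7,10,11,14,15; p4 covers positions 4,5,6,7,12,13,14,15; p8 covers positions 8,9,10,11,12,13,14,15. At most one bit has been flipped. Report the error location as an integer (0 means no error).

12

s1: b1⊕b3⊕b5⊕b7⊕b9⊕b11⊕b13⊕b15 = 1⊕1⊕0⊕0⊕1⊕0⊕0⊕1 = 0
s2: b2⊕b3⊕b6⊕b7⊕b10⊕b11⊕b14⊕b15 = 0⊕1⊕0⊕0⊕0⊕0⊕0⊕1 = 0
s4: b4⊕b5⊕b6⊕b7⊕b12⊕b13⊕b14⊕b15 = 0⊕0⊕0⊕0⊕0⊕0⊕0⊕1 = 1
s8: b8⊕b9⊕b10⊕b11⊕b12⊕b13⊕b14⊕b15 = 1⊕1⊕0⊕0⊕0⊕0⊕0⊕1 = 1
Syndrome (s8...s1) = 1100 → position 12.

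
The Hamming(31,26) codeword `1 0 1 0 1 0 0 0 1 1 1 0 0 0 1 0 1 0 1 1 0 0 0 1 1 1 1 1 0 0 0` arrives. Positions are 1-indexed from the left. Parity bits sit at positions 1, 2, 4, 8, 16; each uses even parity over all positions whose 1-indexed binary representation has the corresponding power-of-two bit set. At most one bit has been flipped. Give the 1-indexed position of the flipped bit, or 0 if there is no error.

10

s1: b1⊕b3⊕b5⊕b7⊕b9⊕b11⊕b13⊕b15⊕b17⊕b19⊕b21⊕b23⊕b25⊕b27⊕b29⊕b31 = 1⊕1⊕1⊕0⊕1⊕1⊕0⊕1⊕1⊕1⊕0⊕0⊕1⊕1⊕0⊕0 = 0
s2: b2⊕b3⊕b6⊕b7⊕b10⊕b11⊕b14⊕b15⊕b18⊕b19⊕b22⊕b23⊕b26⊕b27⊕b30⊕b31 = 0⊕1⊕0⊕0⊕1⊕1⊕0⊕1⊕0⊕1⊕0⊕0⊕1⊕1⊕0⊕0 = 1
s4: b4⊕b5⊕b6⊕b7⊕b12⊕b13⊕b14⊕b15⊕b20⊕b21⊕b22⊕b23⊕b28⊕b29⊕b30⊕b31 = 0⊕1⊕0⊕0⊕0⊕0⊕0⊕1⊕1⊕0⊕0⊕0⊕1⊕0⊕0⊕0 = 0
s8: b8⊕b9⊕b10⊕b11⊕b12⊕b13⊕b14⊕b15⊕b24⊕b25⊕b26⊕b27⊕b28⊕b29⊕b30⊕b31 = 0⊕1⊕1⊕1⊕0⊕0⊕0⊕1⊕1⊕1⊕1⊕1⊕1⊕0⊕0⊕0 = 1
s16: b16⊕b17⊕b18⊕b19⊕b20⊕b21⊕b22⊕b23⊕b24⊕b25⊕b26⊕b27⊕b28⊕b29⊕b30⊕b31 = 0⊕1⊕0⊕1⊕1⊕0⊕0⊕0⊕1⊕1⊕1⊕1⊕1⊕0⊕0⊕0 = 0
Syndrome (s16...s1) = 01010 → position 10.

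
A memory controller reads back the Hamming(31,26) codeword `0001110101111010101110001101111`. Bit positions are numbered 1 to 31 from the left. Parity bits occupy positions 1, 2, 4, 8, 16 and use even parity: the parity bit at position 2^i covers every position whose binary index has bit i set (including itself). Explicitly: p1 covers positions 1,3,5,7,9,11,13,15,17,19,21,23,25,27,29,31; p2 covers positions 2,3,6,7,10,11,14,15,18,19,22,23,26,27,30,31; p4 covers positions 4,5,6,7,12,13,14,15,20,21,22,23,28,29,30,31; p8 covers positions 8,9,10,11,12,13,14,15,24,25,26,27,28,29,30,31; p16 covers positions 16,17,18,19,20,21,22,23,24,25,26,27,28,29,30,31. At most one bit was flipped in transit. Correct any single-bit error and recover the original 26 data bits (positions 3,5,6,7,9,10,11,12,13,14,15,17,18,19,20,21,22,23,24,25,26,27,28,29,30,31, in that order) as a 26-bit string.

01100111101101110001101111

s1: b1⊕b3⊕b5⊕b7⊕b9⊕b11⊕b13⊕b15⊕b17⊕b19⊕b21⊕b23⊕b25⊕b27⊕b29⊕b31 = 0⊕0⊕1⊕0⊕0⊕1⊕1⊕1⊕1⊕1⊕1⊕0⊕1⊕0⊕1⊕1 = 0
s2: b2⊕b3⊕b6⊕b7⊕b10⊕b11⊕b14⊕b15⊕b18⊕b19⊕b22⊕b23⊕b26⊕b27⊕b30⊕b31 = 0⊕0⊕1⊕0⊕1⊕1⊕0⊕1⊕0⊕1⊕0⊕0⊕1⊕0⊕1⊕1 = 0
s4: b4⊕b5⊕b6⊕b7⊕b12⊕b13⊕b14⊕b15⊕b20⊕b21⊕b22⊕b23⊕b28⊕b29⊕b30⊕b31 = 1⊕1⊕1⊕0⊕1⊕1⊕0⊕1⊕1⊕1⊕0⊕0⊕1⊕1⊕1⊕1 = 0
s8: b8⊕b9⊕b10⊕b11⊕b12⊕b13⊕b14⊕b15⊕b24⊕b25⊕b26⊕b27⊕b28⊕b29⊕b30⊕b31 = 1⊕0⊕1⊕1⊕1⊕1⊕0⊕1⊕0⊕1⊕1⊕0⊕1⊕1⊕1⊕1 = 0
s16: b16⊕b17⊕b18⊕b19⊕b20⊕b21⊕b22⊕b23⊕b24⊕b25⊕b26⊕b27⊕b28⊕b29⊕b30⊕b31 = 0⊕1⊕0⊕1⊕1⊕1⊕0⊕0⊕0⊕1⊕1⊕0⊕1⊕1⊕1⊕1 = 0
Syndrome (s16...s1) = 00000 → position 0 (no error).
No correction needed.
Data bits at positions 3,5,6,7,9,10,11,12,13,14,15,17,18,19,20,21,22,23,24,25,26,27,28,29,30,31: 01100111101101110001101111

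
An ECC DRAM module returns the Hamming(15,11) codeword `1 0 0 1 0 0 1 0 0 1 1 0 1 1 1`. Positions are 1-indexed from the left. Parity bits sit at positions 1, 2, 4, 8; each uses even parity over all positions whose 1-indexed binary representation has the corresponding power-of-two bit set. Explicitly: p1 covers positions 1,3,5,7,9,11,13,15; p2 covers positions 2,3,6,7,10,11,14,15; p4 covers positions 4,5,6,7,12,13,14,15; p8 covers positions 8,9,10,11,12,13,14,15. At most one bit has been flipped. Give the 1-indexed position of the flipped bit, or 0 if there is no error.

15

s1: b1⊕b3⊕b5⊕b7⊕b9⊕b11⊕b13⊕b15 = 1⊕0⊕0⊕1⊕0⊕1⊕1⊕1 = 1
s2: b2⊕b3⊕b6⊕b7⊕b10⊕b11⊕b14⊕b15 = 0⊕0⊕0⊕1⊕1⊕1⊕1⊕1 = 1
s4: b4⊕b5⊕b6⊕b7⊕b12⊕b13⊕b14⊕b15 = 1⊕0⊕0⊕1⊕0⊕1⊕1⊕1 = 1
s8: b8⊕b9⊕b10⊕b11⊕b12⊕b13⊕b14⊕b15 = 0⊕0⊕1⊕1⊕0⊕1⊕1⊕1 = 1
Syndrome (s8...s1) = 1111 → position 15.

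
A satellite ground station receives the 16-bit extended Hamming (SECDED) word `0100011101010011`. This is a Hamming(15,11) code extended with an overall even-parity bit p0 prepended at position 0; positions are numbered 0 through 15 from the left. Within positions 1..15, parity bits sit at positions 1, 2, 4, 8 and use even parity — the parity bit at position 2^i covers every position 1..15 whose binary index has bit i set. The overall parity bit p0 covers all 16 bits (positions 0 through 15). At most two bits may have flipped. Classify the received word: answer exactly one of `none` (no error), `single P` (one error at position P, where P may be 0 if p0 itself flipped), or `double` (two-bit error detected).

double

s1: b1⊕b3⊕b5⊕b7⊕b9⊕b11⊕b13⊕b15 = 1⊕0⊕1⊕1⊕1⊕1⊕0⊕1 = 0
s2: b2⊕b3⊕b6⊕b7⊕b10⊕b11⊕b14⊕b15 = 0⊕0⊕1⊕1⊕0⊕1⊕1⊕1 = 1
s4: b4⊕b5⊕b6⊕b7⊕b12⊕b13⊕b14⊕b15 = 0⊕1⊕1⊕1⊕0⊕0⊕1⊕1 = 1
s8: b8⊕b9⊕b10⊕b11⊕b12⊕b13⊕b14⊕b15 = 0⊕1⊕0⊕1⊕0⊕0⊕1⊕1 = 0
Syndrome (s8...s1) = 0110 → position 6.
Overall parity (XOR of all 16 bits, including p0): 0⊕1⊕0⊕0⊕0⊕1⊕1⊕1⊕0⊕1⊕0⊕1⊕0⊕0⊕1⊕1 = 0
Overall=0, syndrome position=6 → double-bit error detected (uncorrectable).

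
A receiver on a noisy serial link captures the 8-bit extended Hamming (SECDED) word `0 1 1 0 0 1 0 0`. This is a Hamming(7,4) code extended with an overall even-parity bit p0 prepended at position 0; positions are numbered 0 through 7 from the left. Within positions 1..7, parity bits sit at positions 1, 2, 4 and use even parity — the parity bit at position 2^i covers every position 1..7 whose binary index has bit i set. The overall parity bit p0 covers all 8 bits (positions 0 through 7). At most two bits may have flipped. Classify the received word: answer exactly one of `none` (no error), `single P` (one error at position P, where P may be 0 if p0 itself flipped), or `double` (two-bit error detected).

s1: b1⊕b3⊕b5⊕b7 = 1⊕0⊕1⊕0 = 0
s2: b2⊕b3⊕b6⊕b7 = 1⊕0⊕0⊕0 = 1
s4: b4⊕b5⊕b6⊕b7 = 0⊕1⊕0⊕0 = 1
Syndrome (s4...s1) = 110 → position 6.
Overall parity (XOR of all 8 bits, including p0): 0⊕1⊕1⊕0⊕0⊕1⊕0⊕0 = 1
Overall=1, syndrome position=6 → single-bit error at position 6.

single 6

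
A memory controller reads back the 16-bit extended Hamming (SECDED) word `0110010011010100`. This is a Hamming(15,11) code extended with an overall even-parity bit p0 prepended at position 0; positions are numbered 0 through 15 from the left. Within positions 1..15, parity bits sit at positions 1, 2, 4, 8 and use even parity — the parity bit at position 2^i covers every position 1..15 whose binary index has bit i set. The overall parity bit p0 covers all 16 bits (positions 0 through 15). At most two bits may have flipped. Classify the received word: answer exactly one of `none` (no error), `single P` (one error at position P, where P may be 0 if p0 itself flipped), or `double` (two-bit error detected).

single 1

s1: b1⊕b3⊕b5⊕b7⊕b9⊕b11⊕b13⊕b15 = 1⊕0⊕1⊕0⊕1⊕1⊕1⊕0 = 1
s2: b2⊕b3⊕b6⊕b7⊕b10⊕b11⊕b14⊕b15 = 1⊕0⊕0⊕0⊕0⊕1⊕0⊕0 = 0
s4: b4⊕b5⊕b6⊕b7⊕b12⊕b13⊕b14⊕b15 = 0⊕1⊕0⊕0⊕0⊕1⊕0⊕0 = 0
s8: b8⊕b9⊕b10⊕b11⊕b12⊕b13⊕b14⊕b15 = 1⊕1⊕0⊕1⊕0⊕1⊕0⊕0 = 0
Syndrome (s8...s1) = 0001 → position 1.
Overall parity (XOR of all 16 bits, including p0): 0⊕1⊕1⊕0⊕0⊕1⊕0⊕0⊕1⊕1⊕0⊕1⊕0⊕1⊕0⊕0 = 1
Overall=1, syndrome position=1 → single-bit error at position 1.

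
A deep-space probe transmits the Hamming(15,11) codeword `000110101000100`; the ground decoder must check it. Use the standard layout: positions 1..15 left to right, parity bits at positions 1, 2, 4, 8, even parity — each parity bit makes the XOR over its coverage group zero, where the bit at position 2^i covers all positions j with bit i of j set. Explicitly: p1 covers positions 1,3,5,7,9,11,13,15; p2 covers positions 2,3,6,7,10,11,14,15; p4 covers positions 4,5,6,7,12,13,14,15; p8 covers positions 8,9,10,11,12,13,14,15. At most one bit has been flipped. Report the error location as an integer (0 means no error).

2

s1: b1⊕b3⊕b5⊕b7⊕b9⊕b11⊕b13⊕b15 = 0⊕0⊕1⊕1⊕1⊕0⊕1⊕0 = 0
s2: b2⊕b3⊕b6⊕b7⊕b10⊕b11⊕b14⊕b15 = 0⊕0⊕0⊕1⊕0⊕0⊕0⊕0 = 1
s4: b4⊕b5⊕b6⊕b7⊕b12⊕b13⊕b14⊕b15 = 1⊕1⊕0⊕1⊕0⊕1⊕0⊕0 = 0
s8: b8⊕b9⊕b10⊕b11⊕b12⊕b13⊕b14⊕b15 = 0⊕1⊕0⊕0⊕0⊕1⊕0⊕0 = 0
Syndrome (s8...s1) = 0010 → position 2.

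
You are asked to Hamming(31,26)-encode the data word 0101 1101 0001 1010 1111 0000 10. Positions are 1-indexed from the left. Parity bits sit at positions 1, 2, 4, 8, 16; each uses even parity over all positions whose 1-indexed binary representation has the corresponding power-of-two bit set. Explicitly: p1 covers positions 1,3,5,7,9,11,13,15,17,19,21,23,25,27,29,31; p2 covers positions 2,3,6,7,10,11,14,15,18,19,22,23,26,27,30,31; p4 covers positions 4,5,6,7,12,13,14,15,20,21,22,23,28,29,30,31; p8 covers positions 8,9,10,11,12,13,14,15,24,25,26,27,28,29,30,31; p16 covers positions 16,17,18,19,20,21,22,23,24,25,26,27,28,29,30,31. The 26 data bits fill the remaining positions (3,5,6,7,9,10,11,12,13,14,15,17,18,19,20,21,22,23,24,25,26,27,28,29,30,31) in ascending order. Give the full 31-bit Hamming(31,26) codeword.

Place data bits at non-power-of-two positions: b3=0, b5=1, b6=0, b7=1, b9=1, b10=1, b11=0, b12=1, b13=0, b14=0, b15=0, b17=1, b18=1, b19=0, b20=1, b21=0, b22=1, b23=1, b24=1, b25=1, b26=0, b27=0, b28=0, b29=0, b30=1, b31=0.
p1 = XOR of data positions {3,5,7,9,11,13,15,17,19,21,23,25,27,29,31} = 0⊕1⊕1⊕1⊕0⊕0⊕0⊕1⊕0⊕0⊕1⊕1⊕0⊕0⊕0 = 0
p2 = XOR of data positions {3,6,7,10,11,14,15,18,19,22,23,26,27,30,31} = 0⊕0⊕1⊕1⊕0⊕0⊕0⊕1⊕0⊕1⊕1⊕0⊕0⊕1⊕0 = 0
p4 = XOR of data positions {5,6,7,12,13,14,15,20,21,22,23,28,29,30,31} = 1⊕0⊕1⊕1⊕0⊕0⊕0⊕1⊕0⊕1⊕1⊕0⊕0⊕1⊕0 = 1
p8 = XOR of data positions {9,10,11,12,13,14,15,24,25,26,27,28,29,30,31} = 1⊕1⊕0⊕1⊕0⊕0⊕0⊕1⊕1⊕0⊕0⊕0⊕0⊕1⊕0 = 0
p16 = XOR of data positions {17,18,19,20,21,22,23,24,25,26,27,28,29,30,31} = 1⊕1⊕0⊕1⊕0⊕1⊕1⊕1⊕1⊕0⊕0⊕0⊕0⊕1⊕0 = 0
Codeword b1..b31 = 0001101011010000110101111000010

0001101011010000110101111000010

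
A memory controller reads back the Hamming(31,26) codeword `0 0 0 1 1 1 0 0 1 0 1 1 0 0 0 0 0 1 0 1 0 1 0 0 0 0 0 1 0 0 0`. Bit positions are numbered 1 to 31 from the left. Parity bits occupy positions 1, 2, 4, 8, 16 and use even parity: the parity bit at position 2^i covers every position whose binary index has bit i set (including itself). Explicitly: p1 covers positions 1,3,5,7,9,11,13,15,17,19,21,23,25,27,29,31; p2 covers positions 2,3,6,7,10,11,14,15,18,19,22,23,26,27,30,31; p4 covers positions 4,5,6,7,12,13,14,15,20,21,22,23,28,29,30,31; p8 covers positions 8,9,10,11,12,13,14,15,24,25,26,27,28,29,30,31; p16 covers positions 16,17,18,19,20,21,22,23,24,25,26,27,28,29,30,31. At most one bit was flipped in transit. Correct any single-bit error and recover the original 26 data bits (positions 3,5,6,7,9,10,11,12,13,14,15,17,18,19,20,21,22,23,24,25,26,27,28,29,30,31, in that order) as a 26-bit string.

s1: b1⊕b3⊕b5⊕b7⊕b9⊕b11⊕b13⊕b15⊕b17⊕b19⊕b21⊕b23⊕b25⊕b27⊕b29⊕b31 = 0⊕0⊕1⊕0⊕1⊕1⊕0⊕0⊕0⊕0⊕0⊕0⊕0⊕0⊕0⊕0 = 1
s2: b2⊕b3⊕b6⊕b7⊕b10⊕b11⊕b14⊕b15⊕b18⊕b19⊕b22⊕b23⊕b26⊕b27⊕b30⊕b31 = 0⊕0⊕1⊕0⊕0⊕1⊕0⊕0⊕1⊕0⊕1⊕0⊕0⊕0⊕0⊕0 = 0
s4: b4⊕b5⊕b6⊕b7⊕b12⊕b13⊕b14⊕b15⊕b20⊕b21⊕b22⊕b23⊕b28⊕b29⊕b30⊕b31 = 1⊕1⊕1⊕0⊕1⊕0⊕0⊕0⊕1⊕0⊕1⊕0⊕1⊕0⊕0⊕0 = 1
s8: b8⊕b9⊕b10⊕b11⊕b12⊕b13⊕b14⊕b15⊕b24⊕b25⊕b26⊕b27⊕b28⊕b29⊕b30⊕b31 = 0⊕1⊕0⊕1⊕1⊕0⊕0⊕0⊕0⊕0⊕0⊕0⊕1⊕0⊕0⊕0 = 0
s16: b16⊕b17⊕b18⊕b19⊕b20⊕b21⊕b22⊕b23⊕b24⊕b25⊕b26⊕b27⊕b28⊕b29⊕b30⊕b31 = 0⊕0⊕1⊕0⊕1⊕0⊕1⊕0⊕0⊕0⊕0⊕0⊕1⊕0⊕0⊕0 = 0
Syndrome (s16...s1) = 00101 → position 5.
Flip bit 5: corrected codeword = 0001010010110000010101000001000
Data bits at positions 3,5,6,7,9,10,11,12,13,14,15,17,18,19,20,21,22,23,24,25,26,27,28,29,30,31: 00101011000010101000001000

00101011000010101000001000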